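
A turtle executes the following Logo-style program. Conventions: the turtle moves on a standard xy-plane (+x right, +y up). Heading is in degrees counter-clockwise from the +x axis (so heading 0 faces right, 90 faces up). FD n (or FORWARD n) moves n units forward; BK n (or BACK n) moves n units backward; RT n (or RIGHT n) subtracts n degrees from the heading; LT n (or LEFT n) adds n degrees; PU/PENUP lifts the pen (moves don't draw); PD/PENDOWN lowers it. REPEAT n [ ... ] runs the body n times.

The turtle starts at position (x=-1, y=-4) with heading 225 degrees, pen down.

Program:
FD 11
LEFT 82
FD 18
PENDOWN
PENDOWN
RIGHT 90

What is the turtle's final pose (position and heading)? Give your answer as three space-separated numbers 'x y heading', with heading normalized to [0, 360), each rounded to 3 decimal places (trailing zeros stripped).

Executing turtle program step by step:
Start: pos=(-1,-4), heading=225, pen down
FD 11: (-1,-4) -> (-8.778,-11.778) [heading=225, draw]
LT 82: heading 225 -> 307
FD 18: (-8.778,-11.778) -> (2.054,-26.154) [heading=307, draw]
PD: pen down
PD: pen down
RT 90: heading 307 -> 217
Final: pos=(2.054,-26.154), heading=217, 2 segment(s) drawn

Answer: 2.054 -26.154 217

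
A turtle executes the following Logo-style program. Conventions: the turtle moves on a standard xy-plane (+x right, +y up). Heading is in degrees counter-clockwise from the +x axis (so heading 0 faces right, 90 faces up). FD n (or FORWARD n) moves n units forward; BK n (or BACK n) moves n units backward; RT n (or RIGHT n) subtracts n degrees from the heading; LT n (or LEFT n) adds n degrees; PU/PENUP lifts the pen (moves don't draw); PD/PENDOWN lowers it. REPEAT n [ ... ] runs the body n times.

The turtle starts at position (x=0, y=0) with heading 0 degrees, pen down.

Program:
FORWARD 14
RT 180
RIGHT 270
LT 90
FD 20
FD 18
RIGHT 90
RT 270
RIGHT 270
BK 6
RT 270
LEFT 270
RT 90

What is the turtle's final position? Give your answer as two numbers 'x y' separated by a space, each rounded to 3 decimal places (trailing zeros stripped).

Answer: 52 -6

Derivation:
Executing turtle program step by step:
Start: pos=(0,0), heading=0, pen down
FD 14: (0,0) -> (14,0) [heading=0, draw]
RT 180: heading 0 -> 180
RT 270: heading 180 -> 270
LT 90: heading 270 -> 0
FD 20: (14,0) -> (34,0) [heading=0, draw]
FD 18: (34,0) -> (52,0) [heading=0, draw]
RT 90: heading 0 -> 270
RT 270: heading 270 -> 0
RT 270: heading 0 -> 90
BK 6: (52,0) -> (52,-6) [heading=90, draw]
RT 270: heading 90 -> 180
LT 270: heading 180 -> 90
RT 90: heading 90 -> 0
Final: pos=(52,-6), heading=0, 4 segment(s) drawn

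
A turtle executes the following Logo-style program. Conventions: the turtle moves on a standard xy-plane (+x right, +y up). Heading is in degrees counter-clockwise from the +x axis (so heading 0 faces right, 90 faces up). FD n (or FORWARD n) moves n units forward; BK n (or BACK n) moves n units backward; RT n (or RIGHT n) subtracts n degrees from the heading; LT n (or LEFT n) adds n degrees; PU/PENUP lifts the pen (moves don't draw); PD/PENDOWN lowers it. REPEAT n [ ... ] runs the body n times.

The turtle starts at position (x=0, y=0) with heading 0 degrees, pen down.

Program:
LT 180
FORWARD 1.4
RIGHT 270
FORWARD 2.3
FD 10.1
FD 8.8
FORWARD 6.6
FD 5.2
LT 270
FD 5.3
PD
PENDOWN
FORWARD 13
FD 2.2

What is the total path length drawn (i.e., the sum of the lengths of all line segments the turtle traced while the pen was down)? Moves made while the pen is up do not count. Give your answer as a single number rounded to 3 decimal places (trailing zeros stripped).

Executing turtle program step by step:
Start: pos=(0,0), heading=0, pen down
LT 180: heading 0 -> 180
FD 1.4: (0,0) -> (-1.4,0) [heading=180, draw]
RT 270: heading 180 -> 270
FD 2.3: (-1.4,0) -> (-1.4,-2.3) [heading=270, draw]
FD 10.1: (-1.4,-2.3) -> (-1.4,-12.4) [heading=270, draw]
FD 8.8: (-1.4,-12.4) -> (-1.4,-21.2) [heading=270, draw]
FD 6.6: (-1.4,-21.2) -> (-1.4,-27.8) [heading=270, draw]
FD 5.2: (-1.4,-27.8) -> (-1.4,-33) [heading=270, draw]
LT 270: heading 270 -> 180
FD 5.3: (-1.4,-33) -> (-6.7,-33) [heading=180, draw]
PD: pen down
PD: pen down
FD 13: (-6.7,-33) -> (-19.7,-33) [heading=180, draw]
FD 2.2: (-19.7,-33) -> (-21.9,-33) [heading=180, draw]
Final: pos=(-21.9,-33), heading=180, 9 segment(s) drawn

Segment lengths:
  seg 1: (0,0) -> (-1.4,0), length = 1.4
  seg 2: (-1.4,0) -> (-1.4,-2.3), length = 2.3
  seg 3: (-1.4,-2.3) -> (-1.4,-12.4), length = 10.1
  seg 4: (-1.4,-12.4) -> (-1.4,-21.2), length = 8.8
  seg 5: (-1.4,-21.2) -> (-1.4,-27.8), length = 6.6
  seg 6: (-1.4,-27.8) -> (-1.4,-33), length = 5.2
  seg 7: (-1.4,-33) -> (-6.7,-33), length = 5.3
  seg 8: (-6.7,-33) -> (-19.7,-33), length = 13
  seg 9: (-19.7,-33) -> (-21.9,-33), length = 2.2
Total = 54.9

Answer: 54.9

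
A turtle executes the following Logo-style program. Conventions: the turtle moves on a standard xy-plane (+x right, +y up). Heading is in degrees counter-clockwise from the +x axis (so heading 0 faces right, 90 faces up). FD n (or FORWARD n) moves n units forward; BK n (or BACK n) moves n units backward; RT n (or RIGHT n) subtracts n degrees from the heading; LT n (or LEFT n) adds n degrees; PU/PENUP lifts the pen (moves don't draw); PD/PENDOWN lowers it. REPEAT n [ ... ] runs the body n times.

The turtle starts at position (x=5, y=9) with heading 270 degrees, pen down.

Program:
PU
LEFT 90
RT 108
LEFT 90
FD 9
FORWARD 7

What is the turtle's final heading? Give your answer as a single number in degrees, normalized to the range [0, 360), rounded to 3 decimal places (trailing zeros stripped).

Answer: 342

Derivation:
Executing turtle program step by step:
Start: pos=(5,9), heading=270, pen down
PU: pen up
LT 90: heading 270 -> 0
RT 108: heading 0 -> 252
LT 90: heading 252 -> 342
FD 9: (5,9) -> (13.56,6.219) [heading=342, move]
FD 7: (13.56,6.219) -> (20.217,4.056) [heading=342, move]
Final: pos=(20.217,4.056), heading=342, 0 segment(s) drawn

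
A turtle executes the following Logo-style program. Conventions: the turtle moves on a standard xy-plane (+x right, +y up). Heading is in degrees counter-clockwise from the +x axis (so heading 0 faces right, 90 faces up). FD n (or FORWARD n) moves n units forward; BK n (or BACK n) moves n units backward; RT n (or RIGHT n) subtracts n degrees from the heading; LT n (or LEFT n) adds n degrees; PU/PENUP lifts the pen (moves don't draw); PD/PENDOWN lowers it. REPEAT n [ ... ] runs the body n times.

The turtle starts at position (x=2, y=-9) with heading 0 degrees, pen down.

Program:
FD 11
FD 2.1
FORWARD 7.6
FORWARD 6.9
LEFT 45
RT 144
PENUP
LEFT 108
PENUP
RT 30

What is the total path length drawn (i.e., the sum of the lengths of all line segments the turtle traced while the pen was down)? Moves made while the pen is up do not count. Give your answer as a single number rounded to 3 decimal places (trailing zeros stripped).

Answer: 27.6

Derivation:
Executing turtle program step by step:
Start: pos=(2,-9), heading=0, pen down
FD 11: (2,-9) -> (13,-9) [heading=0, draw]
FD 2.1: (13,-9) -> (15.1,-9) [heading=0, draw]
FD 7.6: (15.1,-9) -> (22.7,-9) [heading=0, draw]
FD 6.9: (22.7,-9) -> (29.6,-9) [heading=0, draw]
LT 45: heading 0 -> 45
RT 144: heading 45 -> 261
PU: pen up
LT 108: heading 261 -> 9
PU: pen up
RT 30: heading 9 -> 339
Final: pos=(29.6,-9), heading=339, 4 segment(s) drawn

Segment lengths:
  seg 1: (2,-9) -> (13,-9), length = 11
  seg 2: (13,-9) -> (15.1,-9), length = 2.1
  seg 3: (15.1,-9) -> (22.7,-9), length = 7.6
  seg 4: (22.7,-9) -> (29.6,-9), length = 6.9
Total = 27.6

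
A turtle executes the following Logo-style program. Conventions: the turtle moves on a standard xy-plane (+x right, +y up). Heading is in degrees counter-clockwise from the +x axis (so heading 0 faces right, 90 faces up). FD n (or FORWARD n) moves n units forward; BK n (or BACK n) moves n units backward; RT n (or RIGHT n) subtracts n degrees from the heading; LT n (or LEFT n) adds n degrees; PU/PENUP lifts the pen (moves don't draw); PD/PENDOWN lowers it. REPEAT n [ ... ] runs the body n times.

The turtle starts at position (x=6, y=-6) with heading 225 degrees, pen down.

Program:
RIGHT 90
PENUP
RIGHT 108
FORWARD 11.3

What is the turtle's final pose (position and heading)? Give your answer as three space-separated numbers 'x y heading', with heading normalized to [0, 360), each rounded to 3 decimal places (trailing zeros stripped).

Executing turtle program step by step:
Start: pos=(6,-6), heading=225, pen down
RT 90: heading 225 -> 135
PU: pen up
RT 108: heading 135 -> 27
FD 11.3: (6,-6) -> (16.068,-0.87) [heading=27, move]
Final: pos=(16.068,-0.87), heading=27, 0 segment(s) drawn

Answer: 16.068 -0.87 27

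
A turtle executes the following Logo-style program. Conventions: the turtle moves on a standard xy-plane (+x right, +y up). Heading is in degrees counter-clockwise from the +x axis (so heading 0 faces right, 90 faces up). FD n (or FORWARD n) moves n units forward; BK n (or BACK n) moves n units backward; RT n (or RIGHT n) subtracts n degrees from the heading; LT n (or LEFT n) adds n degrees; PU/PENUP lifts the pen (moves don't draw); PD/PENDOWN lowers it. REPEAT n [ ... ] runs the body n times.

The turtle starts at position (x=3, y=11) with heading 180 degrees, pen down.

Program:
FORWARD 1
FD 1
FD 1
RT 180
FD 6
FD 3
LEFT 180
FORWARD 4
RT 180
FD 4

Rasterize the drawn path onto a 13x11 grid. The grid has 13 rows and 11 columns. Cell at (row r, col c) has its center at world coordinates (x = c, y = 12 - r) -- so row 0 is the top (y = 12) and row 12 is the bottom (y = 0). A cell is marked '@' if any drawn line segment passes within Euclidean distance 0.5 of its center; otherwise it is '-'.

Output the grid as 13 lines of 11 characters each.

Answer: -----------
@@@@@@@@@@-
-----------
-----------
-----------
-----------
-----------
-----------
-----------
-----------
-----------
-----------
-----------

Derivation:
Segment 0: (3,11) -> (2,11)
Segment 1: (2,11) -> (1,11)
Segment 2: (1,11) -> (0,11)
Segment 3: (0,11) -> (6,11)
Segment 4: (6,11) -> (9,11)
Segment 5: (9,11) -> (5,11)
Segment 6: (5,11) -> (9,11)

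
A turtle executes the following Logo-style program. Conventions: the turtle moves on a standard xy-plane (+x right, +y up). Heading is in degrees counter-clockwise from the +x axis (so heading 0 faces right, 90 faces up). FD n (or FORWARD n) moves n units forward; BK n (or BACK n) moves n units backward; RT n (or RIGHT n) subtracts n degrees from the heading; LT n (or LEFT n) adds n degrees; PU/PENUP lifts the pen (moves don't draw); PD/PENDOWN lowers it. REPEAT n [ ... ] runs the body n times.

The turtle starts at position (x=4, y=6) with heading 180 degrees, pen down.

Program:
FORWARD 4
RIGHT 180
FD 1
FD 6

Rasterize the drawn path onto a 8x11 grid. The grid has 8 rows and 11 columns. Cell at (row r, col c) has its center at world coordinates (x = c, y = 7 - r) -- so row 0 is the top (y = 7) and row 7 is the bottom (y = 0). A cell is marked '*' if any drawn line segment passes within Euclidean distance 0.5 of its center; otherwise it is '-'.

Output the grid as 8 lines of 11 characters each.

Segment 0: (4,6) -> (0,6)
Segment 1: (0,6) -> (1,6)
Segment 2: (1,6) -> (7,6)

Answer: -----------
********---
-----------
-----------
-----------
-----------
-----------
-----------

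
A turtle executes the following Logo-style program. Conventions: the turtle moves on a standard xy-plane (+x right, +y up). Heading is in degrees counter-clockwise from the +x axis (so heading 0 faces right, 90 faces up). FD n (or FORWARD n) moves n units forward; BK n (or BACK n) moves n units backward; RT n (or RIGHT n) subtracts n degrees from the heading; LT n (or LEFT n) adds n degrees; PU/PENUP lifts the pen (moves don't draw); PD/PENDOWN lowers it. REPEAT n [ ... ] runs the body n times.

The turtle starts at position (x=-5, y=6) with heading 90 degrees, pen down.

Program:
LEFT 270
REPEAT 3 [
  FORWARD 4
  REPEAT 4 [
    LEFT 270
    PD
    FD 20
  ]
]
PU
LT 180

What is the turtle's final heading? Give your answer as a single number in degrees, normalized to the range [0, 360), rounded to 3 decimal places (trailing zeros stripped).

Executing turtle program step by step:
Start: pos=(-5,6), heading=90, pen down
LT 270: heading 90 -> 0
REPEAT 3 [
  -- iteration 1/3 --
  FD 4: (-5,6) -> (-1,6) [heading=0, draw]
  REPEAT 4 [
    -- iteration 1/4 --
    LT 270: heading 0 -> 270
    PD: pen down
    FD 20: (-1,6) -> (-1,-14) [heading=270, draw]
    -- iteration 2/4 --
    LT 270: heading 270 -> 180
    PD: pen down
    FD 20: (-1,-14) -> (-21,-14) [heading=180, draw]
    -- iteration 3/4 --
    LT 270: heading 180 -> 90
    PD: pen down
    FD 20: (-21,-14) -> (-21,6) [heading=90, draw]
    -- iteration 4/4 --
    LT 270: heading 90 -> 0
    PD: pen down
    FD 20: (-21,6) -> (-1,6) [heading=0, draw]
  ]
  -- iteration 2/3 --
  FD 4: (-1,6) -> (3,6) [heading=0, draw]
  REPEAT 4 [
    -- iteration 1/4 --
    LT 270: heading 0 -> 270
    PD: pen down
    FD 20: (3,6) -> (3,-14) [heading=270, draw]
    -- iteration 2/4 --
    LT 270: heading 270 -> 180
    PD: pen down
    FD 20: (3,-14) -> (-17,-14) [heading=180, draw]
    -- iteration 3/4 --
    LT 270: heading 180 -> 90
    PD: pen down
    FD 20: (-17,-14) -> (-17,6) [heading=90, draw]
    -- iteration 4/4 --
    LT 270: heading 90 -> 0
    PD: pen down
    FD 20: (-17,6) -> (3,6) [heading=0, draw]
  ]
  -- iteration 3/3 --
  FD 4: (3,6) -> (7,6) [heading=0, draw]
  REPEAT 4 [
    -- iteration 1/4 --
    LT 270: heading 0 -> 270
    PD: pen down
    FD 20: (7,6) -> (7,-14) [heading=270, draw]
    -- iteration 2/4 --
    LT 270: heading 270 -> 180
    PD: pen down
    FD 20: (7,-14) -> (-13,-14) [heading=180, draw]
    -- iteration 3/4 --
    LT 270: heading 180 -> 90
    PD: pen down
    FD 20: (-13,-14) -> (-13,6) [heading=90, draw]
    -- iteration 4/4 --
    LT 270: heading 90 -> 0
    PD: pen down
    FD 20: (-13,6) -> (7,6) [heading=0, draw]
  ]
]
PU: pen up
LT 180: heading 0 -> 180
Final: pos=(7,6), heading=180, 15 segment(s) drawn

Answer: 180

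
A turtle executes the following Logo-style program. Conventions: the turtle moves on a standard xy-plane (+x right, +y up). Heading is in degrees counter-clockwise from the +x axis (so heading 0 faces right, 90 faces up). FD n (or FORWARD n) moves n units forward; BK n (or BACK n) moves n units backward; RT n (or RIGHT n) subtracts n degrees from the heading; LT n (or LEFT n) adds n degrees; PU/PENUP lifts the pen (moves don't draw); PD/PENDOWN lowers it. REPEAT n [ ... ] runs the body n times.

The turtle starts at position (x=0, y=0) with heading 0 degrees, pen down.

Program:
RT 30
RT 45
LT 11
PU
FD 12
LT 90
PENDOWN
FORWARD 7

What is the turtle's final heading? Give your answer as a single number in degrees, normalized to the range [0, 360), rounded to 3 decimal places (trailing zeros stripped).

Executing turtle program step by step:
Start: pos=(0,0), heading=0, pen down
RT 30: heading 0 -> 330
RT 45: heading 330 -> 285
LT 11: heading 285 -> 296
PU: pen up
FD 12: (0,0) -> (5.26,-10.786) [heading=296, move]
LT 90: heading 296 -> 26
PD: pen down
FD 7: (5.26,-10.786) -> (11.552,-7.717) [heading=26, draw]
Final: pos=(11.552,-7.717), heading=26, 1 segment(s) drawn

Answer: 26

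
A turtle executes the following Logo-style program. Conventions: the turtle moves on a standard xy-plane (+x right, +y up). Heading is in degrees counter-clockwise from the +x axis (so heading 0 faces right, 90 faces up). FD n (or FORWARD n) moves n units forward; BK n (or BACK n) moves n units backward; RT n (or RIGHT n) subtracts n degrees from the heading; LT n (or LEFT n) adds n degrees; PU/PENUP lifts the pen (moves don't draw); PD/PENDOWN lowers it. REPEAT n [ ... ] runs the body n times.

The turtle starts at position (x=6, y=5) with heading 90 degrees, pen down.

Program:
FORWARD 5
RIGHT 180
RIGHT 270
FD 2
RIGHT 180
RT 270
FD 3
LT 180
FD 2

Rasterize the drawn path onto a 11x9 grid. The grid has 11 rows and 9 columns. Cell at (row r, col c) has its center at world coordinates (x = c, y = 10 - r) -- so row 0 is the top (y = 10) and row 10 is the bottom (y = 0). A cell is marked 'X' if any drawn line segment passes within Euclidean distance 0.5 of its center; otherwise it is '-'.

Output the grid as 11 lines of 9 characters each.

Answer: ------XXX
------X-X
------X-X
------X-X
------X--
------X--
---------
---------
---------
---------
---------

Derivation:
Segment 0: (6,5) -> (6,10)
Segment 1: (6,10) -> (8,10)
Segment 2: (8,10) -> (8,7)
Segment 3: (8,7) -> (8,9)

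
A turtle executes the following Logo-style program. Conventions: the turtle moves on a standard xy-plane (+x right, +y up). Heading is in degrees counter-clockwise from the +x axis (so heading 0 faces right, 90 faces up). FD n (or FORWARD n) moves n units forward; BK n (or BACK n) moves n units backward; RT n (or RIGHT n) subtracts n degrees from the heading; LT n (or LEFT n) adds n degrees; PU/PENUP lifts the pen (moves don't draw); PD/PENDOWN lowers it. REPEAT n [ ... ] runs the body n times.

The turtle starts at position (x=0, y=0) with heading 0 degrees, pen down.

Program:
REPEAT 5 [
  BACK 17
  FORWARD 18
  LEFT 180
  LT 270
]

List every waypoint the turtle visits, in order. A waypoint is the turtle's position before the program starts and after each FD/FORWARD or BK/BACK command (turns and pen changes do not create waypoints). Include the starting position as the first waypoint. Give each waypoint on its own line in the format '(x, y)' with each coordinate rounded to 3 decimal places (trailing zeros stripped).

Answer: (0, 0)
(-17, 0)
(1, 0)
(1, -17)
(1, 1)
(18, 1)
(0, 1)
(0, 18)
(0, 0)
(-17, 0)
(1, 0)

Derivation:
Executing turtle program step by step:
Start: pos=(0,0), heading=0, pen down
REPEAT 5 [
  -- iteration 1/5 --
  BK 17: (0,0) -> (-17,0) [heading=0, draw]
  FD 18: (-17,0) -> (1,0) [heading=0, draw]
  LT 180: heading 0 -> 180
  LT 270: heading 180 -> 90
  -- iteration 2/5 --
  BK 17: (1,0) -> (1,-17) [heading=90, draw]
  FD 18: (1,-17) -> (1,1) [heading=90, draw]
  LT 180: heading 90 -> 270
  LT 270: heading 270 -> 180
  -- iteration 3/5 --
  BK 17: (1,1) -> (18,1) [heading=180, draw]
  FD 18: (18,1) -> (0,1) [heading=180, draw]
  LT 180: heading 180 -> 0
  LT 270: heading 0 -> 270
  -- iteration 4/5 --
  BK 17: (0,1) -> (0,18) [heading=270, draw]
  FD 18: (0,18) -> (0,0) [heading=270, draw]
  LT 180: heading 270 -> 90
  LT 270: heading 90 -> 0
  -- iteration 5/5 --
  BK 17: (0,0) -> (-17,0) [heading=0, draw]
  FD 18: (-17,0) -> (1,0) [heading=0, draw]
  LT 180: heading 0 -> 180
  LT 270: heading 180 -> 90
]
Final: pos=(1,0), heading=90, 10 segment(s) drawn
Waypoints (11 total):
(0, 0)
(-17, 0)
(1, 0)
(1, -17)
(1, 1)
(18, 1)
(0, 1)
(0, 18)
(0, 0)
(-17, 0)
(1, 0)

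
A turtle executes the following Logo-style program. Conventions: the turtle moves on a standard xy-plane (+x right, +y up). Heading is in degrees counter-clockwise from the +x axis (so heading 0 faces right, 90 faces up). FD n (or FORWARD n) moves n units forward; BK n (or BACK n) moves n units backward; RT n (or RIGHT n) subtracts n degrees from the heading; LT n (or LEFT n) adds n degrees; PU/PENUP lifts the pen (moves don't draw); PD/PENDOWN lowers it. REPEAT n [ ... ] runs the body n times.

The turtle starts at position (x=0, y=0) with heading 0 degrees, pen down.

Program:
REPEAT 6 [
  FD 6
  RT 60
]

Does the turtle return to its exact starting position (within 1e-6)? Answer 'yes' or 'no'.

Answer: yes

Derivation:
Executing turtle program step by step:
Start: pos=(0,0), heading=0, pen down
REPEAT 6 [
  -- iteration 1/6 --
  FD 6: (0,0) -> (6,0) [heading=0, draw]
  RT 60: heading 0 -> 300
  -- iteration 2/6 --
  FD 6: (6,0) -> (9,-5.196) [heading=300, draw]
  RT 60: heading 300 -> 240
  -- iteration 3/6 --
  FD 6: (9,-5.196) -> (6,-10.392) [heading=240, draw]
  RT 60: heading 240 -> 180
  -- iteration 4/6 --
  FD 6: (6,-10.392) -> (0,-10.392) [heading=180, draw]
  RT 60: heading 180 -> 120
  -- iteration 5/6 --
  FD 6: (0,-10.392) -> (-3,-5.196) [heading=120, draw]
  RT 60: heading 120 -> 60
  -- iteration 6/6 --
  FD 6: (-3,-5.196) -> (0,0) [heading=60, draw]
  RT 60: heading 60 -> 0
]
Final: pos=(0,0), heading=0, 6 segment(s) drawn

Start position: (0, 0)
Final position: (0, 0)
Distance = 0; < 1e-6 -> CLOSED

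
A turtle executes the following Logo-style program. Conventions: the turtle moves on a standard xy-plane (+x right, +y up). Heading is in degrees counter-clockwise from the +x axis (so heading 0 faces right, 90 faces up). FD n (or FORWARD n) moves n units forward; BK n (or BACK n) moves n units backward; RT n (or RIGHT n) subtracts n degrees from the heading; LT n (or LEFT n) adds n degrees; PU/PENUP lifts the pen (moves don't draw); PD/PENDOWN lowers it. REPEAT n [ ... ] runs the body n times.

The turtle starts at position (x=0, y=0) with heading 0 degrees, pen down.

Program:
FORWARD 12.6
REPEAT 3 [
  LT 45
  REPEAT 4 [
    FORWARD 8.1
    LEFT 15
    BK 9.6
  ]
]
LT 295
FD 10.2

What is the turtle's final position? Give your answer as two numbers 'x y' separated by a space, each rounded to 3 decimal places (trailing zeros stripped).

Executing turtle program step by step:
Start: pos=(0,0), heading=0, pen down
FD 12.6: (0,0) -> (12.6,0) [heading=0, draw]
REPEAT 3 [
  -- iteration 1/3 --
  LT 45: heading 0 -> 45
  REPEAT 4 [
    -- iteration 1/4 --
    FD 8.1: (12.6,0) -> (18.328,5.728) [heading=45, draw]
    LT 15: heading 45 -> 60
    BK 9.6: (18.328,5.728) -> (13.528,-2.586) [heading=60, draw]
    -- iteration 2/4 --
    FD 8.1: (13.528,-2.586) -> (17.578,4.429) [heading=60, draw]
    LT 15: heading 60 -> 75
    BK 9.6: (17.578,4.429) -> (15.093,-4.844) [heading=75, draw]
    -- iteration 3/4 --
    FD 8.1: (15.093,-4.844) -> (17.189,2.98) [heading=75, draw]
    LT 15: heading 75 -> 90
    BK 9.6: (17.189,2.98) -> (17.189,-6.62) [heading=90, draw]
    -- iteration 4/4 --
    FD 8.1: (17.189,-6.62) -> (17.189,1.48) [heading=90, draw]
    LT 15: heading 90 -> 105
    BK 9.6: (17.189,1.48) -> (19.674,-7.793) [heading=105, draw]
  ]
  -- iteration 2/3 --
  LT 45: heading 105 -> 150
  REPEAT 4 [
    -- iteration 1/4 --
    FD 8.1: (19.674,-7.793) -> (12.659,-3.743) [heading=150, draw]
    LT 15: heading 150 -> 165
    BK 9.6: (12.659,-3.743) -> (21.932,-6.228) [heading=165, draw]
    -- iteration 2/4 --
    FD 8.1: (21.932,-6.228) -> (14.108,-4.131) [heading=165, draw]
    LT 15: heading 165 -> 180
    BK 9.6: (14.108,-4.131) -> (23.708,-4.131) [heading=180, draw]
    -- iteration 3/4 --
    FD 8.1: (23.708,-4.131) -> (15.608,-4.131) [heading=180, draw]
    LT 15: heading 180 -> 195
    BK 9.6: (15.608,-4.131) -> (24.881,-1.647) [heading=195, draw]
    -- iteration 4/4 --
    FD 8.1: (24.881,-1.647) -> (17.057,-3.743) [heading=195, draw]
    LT 15: heading 195 -> 210
    BK 9.6: (17.057,-3.743) -> (25.371,1.057) [heading=210, draw]
  ]
  -- iteration 3/3 --
  LT 45: heading 210 -> 255
  REPEAT 4 [
    -- iteration 1/4 --
    FD 8.1: (25.371,1.057) -> (23.274,-6.767) [heading=255, draw]
    LT 15: heading 255 -> 270
    BK 9.6: (23.274,-6.767) -> (23.274,2.833) [heading=270, draw]
    -- iteration 2/4 --
    FD 8.1: (23.274,2.833) -> (23.274,-5.267) [heading=270, draw]
    LT 15: heading 270 -> 285
    BK 9.6: (23.274,-5.267) -> (20.79,4.006) [heading=285, draw]
    -- iteration 3/4 --
    FD 8.1: (20.79,4.006) -> (22.886,-3.818) [heading=285, draw]
    LT 15: heading 285 -> 300
    BK 9.6: (22.886,-3.818) -> (18.086,4.495) [heading=300, draw]
    -- iteration 4/4 --
    FD 8.1: (18.086,4.495) -> (22.136,-2.519) [heading=300, draw]
    LT 15: heading 300 -> 315
    BK 9.6: (22.136,-2.519) -> (15.348,4.269) [heading=315, draw]
  ]
]
LT 295: heading 315 -> 250
FD 10.2: (15.348,4.269) -> (11.859,-5.316) [heading=250, draw]
Final: pos=(11.859,-5.316), heading=250, 26 segment(s) drawn

Answer: 11.859 -5.316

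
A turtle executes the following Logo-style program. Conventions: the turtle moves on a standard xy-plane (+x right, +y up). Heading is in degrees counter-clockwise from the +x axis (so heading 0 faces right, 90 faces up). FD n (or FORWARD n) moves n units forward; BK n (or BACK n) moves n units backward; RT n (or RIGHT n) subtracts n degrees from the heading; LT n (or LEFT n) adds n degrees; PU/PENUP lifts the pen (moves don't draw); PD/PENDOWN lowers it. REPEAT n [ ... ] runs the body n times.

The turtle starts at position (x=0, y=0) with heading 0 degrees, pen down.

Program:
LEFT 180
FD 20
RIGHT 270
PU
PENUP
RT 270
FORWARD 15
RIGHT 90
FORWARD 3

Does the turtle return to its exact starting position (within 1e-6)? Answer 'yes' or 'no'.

Executing turtle program step by step:
Start: pos=(0,0), heading=0, pen down
LT 180: heading 0 -> 180
FD 20: (0,0) -> (-20,0) [heading=180, draw]
RT 270: heading 180 -> 270
PU: pen up
PU: pen up
RT 270: heading 270 -> 0
FD 15: (-20,0) -> (-5,0) [heading=0, move]
RT 90: heading 0 -> 270
FD 3: (-5,0) -> (-5,-3) [heading=270, move]
Final: pos=(-5,-3), heading=270, 1 segment(s) drawn

Start position: (0, 0)
Final position: (-5, -3)
Distance = 5.831; >= 1e-6 -> NOT closed

Answer: no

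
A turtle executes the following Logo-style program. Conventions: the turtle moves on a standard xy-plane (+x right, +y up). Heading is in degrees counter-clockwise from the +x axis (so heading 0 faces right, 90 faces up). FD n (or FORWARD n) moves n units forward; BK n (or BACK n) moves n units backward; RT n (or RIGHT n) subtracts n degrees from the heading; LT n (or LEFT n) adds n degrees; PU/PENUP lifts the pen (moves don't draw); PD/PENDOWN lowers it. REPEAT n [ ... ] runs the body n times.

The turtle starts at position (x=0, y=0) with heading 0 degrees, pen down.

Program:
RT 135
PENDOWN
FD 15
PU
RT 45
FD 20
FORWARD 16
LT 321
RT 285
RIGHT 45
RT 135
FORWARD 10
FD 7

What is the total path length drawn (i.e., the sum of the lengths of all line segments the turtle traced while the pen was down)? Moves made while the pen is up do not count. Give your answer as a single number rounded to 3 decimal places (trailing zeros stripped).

Answer: 15

Derivation:
Executing turtle program step by step:
Start: pos=(0,0), heading=0, pen down
RT 135: heading 0 -> 225
PD: pen down
FD 15: (0,0) -> (-10.607,-10.607) [heading=225, draw]
PU: pen up
RT 45: heading 225 -> 180
FD 20: (-10.607,-10.607) -> (-30.607,-10.607) [heading=180, move]
FD 16: (-30.607,-10.607) -> (-46.607,-10.607) [heading=180, move]
LT 321: heading 180 -> 141
RT 285: heading 141 -> 216
RT 45: heading 216 -> 171
RT 135: heading 171 -> 36
FD 10: (-46.607,-10.607) -> (-38.516,-4.729) [heading=36, move]
FD 7: (-38.516,-4.729) -> (-32.853,-0.614) [heading=36, move]
Final: pos=(-32.853,-0.614), heading=36, 1 segment(s) drawn

Segment lengths:
  seg 1: (0,0) -> (-10.607,-10.607), length = 15
Total = 15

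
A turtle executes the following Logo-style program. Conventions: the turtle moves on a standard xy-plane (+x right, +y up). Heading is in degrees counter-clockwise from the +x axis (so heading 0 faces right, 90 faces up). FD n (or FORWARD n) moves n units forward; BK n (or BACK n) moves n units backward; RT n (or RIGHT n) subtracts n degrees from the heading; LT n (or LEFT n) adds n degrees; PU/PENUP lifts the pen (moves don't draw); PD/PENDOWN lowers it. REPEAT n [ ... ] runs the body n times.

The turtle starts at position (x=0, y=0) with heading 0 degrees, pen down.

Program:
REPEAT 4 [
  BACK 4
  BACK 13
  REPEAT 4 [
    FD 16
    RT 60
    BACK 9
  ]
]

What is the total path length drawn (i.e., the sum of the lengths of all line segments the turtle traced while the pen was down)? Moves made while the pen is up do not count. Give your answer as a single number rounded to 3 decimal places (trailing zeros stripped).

Executing turtle program step by step:
Start: pos=(0,0), heading=0, pen down
REPEAT 4 [
  -- iteration 1/4 --
  BK 4: (0,0) -> (-4,0) [heading=0, draw]
  BK 13: (-4,0) -> (-17,0) [heading=0, draw]
  REPEAT 4 [
    -- iteration 1/4 --
    FD 16: (-17,0) -> (-1,0) [heading=0, draw]
    RT 60: heading 0 -> 300
    BK 9: (-1,0) -> (-5.5,7.794) [heading=300, draw]
    -- iteration 2/4 --
    FD 16: (-5.5,7.794) -> (2.5,-6.062) [heading=300, draw]
    RT 60: heading 300 -> 240
    BK 9: (2.5,-6.062) -> (7,1.732) [heading=240, draw]
    -- iteration 3/4 --
    FD 16: (7,1.732) -> (-1,-12.124) [heading=240, draw]
    RT 60: heading 240 -> 180
    BK 9: (-1,-12.124) -> (8,-12.124) [heading=180, draw]
    -- iteration 4/4 --
    FD 16: (8,-12.124) -> (-8,-12.124) [heading=180, draw]
    RT 60: heading 180 -> 120
    BK 9: (-8,-12.124) -> (-3.5,-19.919) [heading=120, draw]
  ]
  -- iteration 2/4 --
  BK 4: (-3.5,-19.919) -> (-1.5,-23.383) [heading=120, draw]
  BK 13: (-1.5,-23.383) -> (5,-34.641) [heading=120, draw]
  REPEAT 4 [
    -- iteration 1/4 --
    FD 16: (5,-34.641) -> (-3,-20.785) [heading=120, draw]
    RT 60: heading 120 -> 60
    BK 9: (-3,-20.785) -> (-7.5,-28.579) [heading=60, draw]
    -- iteration 2/4 --
    FD 16: (-7.5,-28.579) -> (0.5,-14.722) [heading=60, draw]
    RT 60: heading 60 -> 0
    BK 9: (0.5,-14.722) -> (-8.5,-14.722) [heading=0, draw]
    -- iteration 3/4 --
    FD 16: (-8.5,-14.722) -> (7.5,-14.722) [heading=0, draw]
    RT 60: heading 0 -> 300
    BK 9: (7.5,-14.722) -> (3,-6.928) [heading=300, draw]
    -- iteration 4/4 --
    FD 16: (3,-6.928) -> (11,-20.785) [heading=300, draw]
    RT 60: heading 300 -> 240
    BK 9: (11,-20.785) -> (15.5,-12.99) [heading=240, draw]
  ]
  -- iteration 3/4 --
  BK 4: (15.5,-12.99) -> (17.5,-9.526) [heading=240, draw]
  BK 13: (17.5,-9.526) -> (24,1.732) [heading=240, draw]
  REPEAT 4 [
    -- iteration 1/4 --
    FD 16: (24,1.732) -> (16,-12.124) [heading=240, draw]
    RT 60: heading 240 -> 180
    BK 9: (16,-12.124) -> (25,-12.124) [heading=180, draw]
    -- iteration 2/4 --
    FD 16: (25,-12.124) -> (9,-12.124) [heading=180, draw]
    RT 60: heading 180 -> 120
    BK 9: (9,-12.124) -> (13.5,-19.919) [heading=120, draw]
    -- iteration 3/4 --
    FD 16: (13.5,-19.919) -> (5.5,-6.062) [heading=120, draw]
    RT 60: heading 120 -> 60
    BK 9: (5.5,-6.062) -> (1,-13.856) [heading=60, draw]
    -- iteration 4/4 --
    FD 16: (1,-13.856) -> (9,0) [heading=60, draw]
    RT 60: heading 60 -> 0
    BK 9: (9,0) -> (0,0) [heading=0, draw]
  ]
  -- iteration 4/4 --
  BK 4: (0,0) -> (-4,0) [heading=0, draw]
  BK 13: (-4,0) -> (-17,0) [heading=0, draw]
  REPEAT 4 [
    -- iteration 1/4 --
    FD 16: (-17,0) -> (-1,0) [heading=0, draw]
    RT 60: heading 0 -> 300
    BK 9: (-1,0) -> (-5.5,7.794) [heading=300, draw]
    -- iteration 2/4 --
    FD 16: (-5.5,7.794) -> (2.5,-6.062) [heading=300, draw]
    RT 60: heading 300 -> 240
    BK 9: (2.5,-6.062) -> (7,1.732) [heading=240, draw]
    -- iteration 3/4 --
    FD 16: (7,1.732) -> (-1,-12.124) [heading=240, draw]
    RT 60: heading 240 -> 180
    BK 9: (-1,-12.124) -> (8,-12.124) [heading=180, draw]
    -- iteration 4/4 --
    FD 16: (8,-12.124) -> (-8,-12.124) [heading=180, draw]
    RT 60: heading 180 -> 120
    BK 9: (-8,-12.124) -> (-3.5,-19.919) [heading=120, draw]
  ]
]
Final: pos=(-3.5,-19.919), heading=120, 40 segment(s) drawn

Segment lengths:
  seg 1: (0,0) -> (-4,0), length = 4
  seg 2: (-4,0) -> (-17,0), length = 13
  seg 3: (-17,0) -> (-1,0), length = 16
  seg 4: (-1,0) -> (-5.5,7.794), length = 9
  seg 5: (-5.5,7.794) -> (2.5,-6.062), length = 16
  seg 6: (2.5,-6.062) -> (7,1.732), length = 9
  seg 7: (7,1.732) -> (-1,-12.124), length = 16
  seg 8: (-1,-12.124) -> (8,-12.124), length = 9
  seg 9: (8,-12.124) -> (-8,-12.124), length = 16
  seg 10: (-8,-12.124) -> (-3.5,-19.919), length = 9
  seg 11: (-3.5,-19.919) -> (-1.5,-23.383), length = 4
  seg 12: (-1.5,-23.383) -> (5,-34.641), length = 13
  seg 13: (5,-34.641) -> (-3,-20.785), length = 16
  seg 14: (-3,-20.785) -> (-7.5,-28.579), length = 9
  seg 15: (-7.5,-28.579) -> (0.5,-14.722), length = 16
  seg 16: (0.5,-14.722) -> (-8.5,-14.722), length = 9
  seg 17: (-8.5,-14.722) -> (7.5,-14.722), length = 16
  seg 18: (7.5,-14.722) -> (3,-6.928), length = 9
  seg 19: (3,-6.928) -> (11,-20.785), length = 16
  seg 20: (11,-20.785) -> (15.5,-12.99), length = 9
  seg 21: (15.5,-12.99) -> (17.5,-9.526), length = 4
  seg 22: (17.5,-9.526) -> (24,1.732), length = 13
  seg 23: (24,1.732) -> (16,-12.124), length = 16
  seg 24: (16,-12.124) -> (25,-12.124), length = 9
  seg 25: (25,-12.124) -> (9,-12.124), length = 16
  seg 26: (9,-12.124) -> (13.5,-19.919), length = 9
  seg 27: (13.5,-19.919) -> (5.5,-6.062), length = 16
  seg 28: (5.5,-6.062) -> (1,-13.856), length = 9
  seg 29: (1,-13.856) -> (9,0), length = 16
  seg 30: (9,0) -> (0,0), length = 9
  seg 31: (0,0) -> (-4,0), length = 4
  seg 32: (-4,0) -> (-17,0), length = 13
  seg 33: (-17,0) -> (-1,0), length = 16
  seg 34: (-1,0) -> (-5.5,7.794), length = 9
  seg 35: (-5.5,7.794) -> (2.5,-6.062), length = 16
  seg 36: (2.5,-6.062) -> (7,1.732), length = 9
  seg 37: (7,1.732) -> (-1,-12.124), length = 16
  seg 38: (-1,-12.124) -> (8,-12.124), length = 9
  seg 39: (8,-12.124) -> (-8,-12.124), length = 16
  seg 40: (-8,-12.124) -> (-3.5,-19.919), length = 9
Total = 468

Answer: 468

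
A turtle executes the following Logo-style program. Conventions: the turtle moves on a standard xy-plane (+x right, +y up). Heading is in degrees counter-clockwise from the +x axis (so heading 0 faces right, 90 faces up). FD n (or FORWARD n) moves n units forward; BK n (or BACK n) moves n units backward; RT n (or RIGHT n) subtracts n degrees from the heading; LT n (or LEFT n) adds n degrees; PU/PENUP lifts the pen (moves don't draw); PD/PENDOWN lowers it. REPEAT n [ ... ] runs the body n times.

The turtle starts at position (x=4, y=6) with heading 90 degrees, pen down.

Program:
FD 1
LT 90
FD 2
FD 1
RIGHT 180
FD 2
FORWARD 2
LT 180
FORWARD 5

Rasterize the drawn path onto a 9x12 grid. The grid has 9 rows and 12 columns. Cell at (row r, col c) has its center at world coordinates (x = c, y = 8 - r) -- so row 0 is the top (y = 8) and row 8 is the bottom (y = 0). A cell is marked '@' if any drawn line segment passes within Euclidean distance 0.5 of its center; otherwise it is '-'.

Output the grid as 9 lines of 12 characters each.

Segment 0: (4,6) -> (4,7)
Segment 1: (4,7) -> (2,7)
Segment 2: (2,7) -> (1,7)
Segment 3: (1,7) -> (3,7)
Segment 4: (3,7) -> (5,7)
Segment 5: (5,7) -> (0,7)

Answer: ------------
@@@@@@------
----@-------
------------
------------
------------
------------
------------
------------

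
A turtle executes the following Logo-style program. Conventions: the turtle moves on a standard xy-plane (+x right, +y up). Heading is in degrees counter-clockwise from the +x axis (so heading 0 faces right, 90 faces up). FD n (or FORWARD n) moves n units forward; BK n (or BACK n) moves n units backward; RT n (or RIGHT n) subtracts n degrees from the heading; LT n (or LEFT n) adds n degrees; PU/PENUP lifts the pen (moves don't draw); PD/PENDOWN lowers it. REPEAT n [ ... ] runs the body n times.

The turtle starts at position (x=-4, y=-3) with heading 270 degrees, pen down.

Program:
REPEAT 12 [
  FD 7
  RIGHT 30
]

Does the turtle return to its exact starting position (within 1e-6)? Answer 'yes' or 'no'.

Answer: yes

Derivation:
Executing turtle program step by step:
Start: pos=(-4,-3), heading=270, pen down
REPEAT 12 [
  -- iteration 1/12 --
  FD 7: (-4,-3) -> (-4,-10) [heading=270, draw]
  RT 30: heading 270 -> 240
  -- iteration 2/12 --
  FD 7: (-4,-10) -> (-7.5,-16.062) [heading=240, draw]
  RT 30: heading 240 -> 210
  -- iteration 3/12 --
  FD 7: (-7.5,-16.062) -> (-13.562,-19.562) [heading=210, draw]
  RT 30: heading 210 -> 180
  -- iteration 4/12 --
  FD 7: (-13.562,-19.562) -> (-20.562,-19.562) [heading=180, draw]
  RT 30: heading 180 -> 150
  -- iteration 5/12 --
  FD 7: (-20.562,-19.562) -> (-26.624,-16.062) [heading=150, draw]
  RT 30: heading 150 -> 120
  -- iteration 6/12 --
  FD 7: (-26.624,-16.062) -> (-30.124,-10) [heading=120, draw]
  RT 30: heading 120 -> 90
  -- iteration 7/12 --
  FD 7: (-30.124,-10) -> (-30.124,-3) [heading=90, draw]
  RT 30: heading 90 -> 60
  -- iteration 8/12 --
  FD 7: (-30.124,-3) -> (-26.624,3.062) [heading=60, draw]
  RT 30: heading 60 -> 30
  -- iteration 9/12 --
  FD 7: (-26.624,3.062) -> (-20.562,6.562) [heading=30, draw]
  RT 30: heading 30 -> 0
  -- iteration 10/12 --
  FD 7: (-20.562,6.562) -> (-13.562,6.562) [heading=0, draw]
  RT 30: heading 0 -> 330
  -- iteration 11/12 --
  FD 7: (-13.562,6.562) -> (-7.5,3.062) [heading=330, draw]
  RT 30: heading 330 -> 300
  -- iteration 12/12 --
  FD 7: (-7.5,3.062) -> (-4,-3) [heading=300, draw]
  RT 30: heading 300 -> 270
]
Final: pos=(-4,-3), heading=270, 12 segment(s) drawn

Start position: (-4, -3)
Final position: (-4, -3)
Distance = 0; < 1e-6 -> CLOSED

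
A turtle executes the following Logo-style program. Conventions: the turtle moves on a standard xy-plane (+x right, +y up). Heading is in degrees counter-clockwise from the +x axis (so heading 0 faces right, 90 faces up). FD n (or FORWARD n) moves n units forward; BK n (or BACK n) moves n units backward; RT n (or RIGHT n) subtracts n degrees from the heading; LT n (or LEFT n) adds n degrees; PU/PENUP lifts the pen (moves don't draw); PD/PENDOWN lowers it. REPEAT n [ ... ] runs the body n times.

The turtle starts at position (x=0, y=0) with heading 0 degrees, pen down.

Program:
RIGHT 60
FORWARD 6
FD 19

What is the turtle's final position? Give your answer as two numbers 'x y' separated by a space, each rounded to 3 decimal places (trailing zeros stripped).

Answer: 12.5 -21.651

Derivation:
Executing turtle program step by step:
Start: pos=(0,0), heading=0, pen down
RT 60: heading 0 -> 300
FD 6: (0,0) -> (3,-5.196) [heading=300, draw]
FD 19: (3,-5.196) -> (12.5,-21.651) [heading=300, draw]
Final: pos=(12.5,-21.651), heading=300, 2 segment(s) drawn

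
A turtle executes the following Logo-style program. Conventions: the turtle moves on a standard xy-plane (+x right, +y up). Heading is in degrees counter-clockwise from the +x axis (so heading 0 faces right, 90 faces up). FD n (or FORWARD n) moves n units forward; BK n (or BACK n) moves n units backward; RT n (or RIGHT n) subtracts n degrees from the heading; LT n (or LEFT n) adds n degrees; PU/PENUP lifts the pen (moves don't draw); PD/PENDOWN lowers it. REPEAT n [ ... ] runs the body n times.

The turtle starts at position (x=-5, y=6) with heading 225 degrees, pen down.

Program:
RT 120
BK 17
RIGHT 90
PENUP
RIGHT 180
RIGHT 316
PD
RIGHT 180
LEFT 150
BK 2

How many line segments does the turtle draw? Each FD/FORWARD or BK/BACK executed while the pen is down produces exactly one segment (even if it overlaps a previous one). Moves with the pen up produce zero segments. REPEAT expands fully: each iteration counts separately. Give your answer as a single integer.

Answer: 2

Derivation:
Executing turtle program step by step:
Start: pos=(-5,6), heading=225, pen down
RT 120: heading 225 -> 105
BK 17: (-5,6) -> (-0.6,-10.421) [heading=105, draw]
RT 90: heading 105 -> 15
PU: pen up
RT 180: heading 15 -> 195
RT 316: heading 195 -> 239
PD: pen down
RT 180: heading 239 -> 59
LT 150: heading 59 -> 209
BK 2: (-0.6,-10.421) -> (1.149,-9.451) [heading=209, draw]
Final: pos=(1.149,-9.451), heading=209, 2 segment(s) drawn
Segments drawn: 2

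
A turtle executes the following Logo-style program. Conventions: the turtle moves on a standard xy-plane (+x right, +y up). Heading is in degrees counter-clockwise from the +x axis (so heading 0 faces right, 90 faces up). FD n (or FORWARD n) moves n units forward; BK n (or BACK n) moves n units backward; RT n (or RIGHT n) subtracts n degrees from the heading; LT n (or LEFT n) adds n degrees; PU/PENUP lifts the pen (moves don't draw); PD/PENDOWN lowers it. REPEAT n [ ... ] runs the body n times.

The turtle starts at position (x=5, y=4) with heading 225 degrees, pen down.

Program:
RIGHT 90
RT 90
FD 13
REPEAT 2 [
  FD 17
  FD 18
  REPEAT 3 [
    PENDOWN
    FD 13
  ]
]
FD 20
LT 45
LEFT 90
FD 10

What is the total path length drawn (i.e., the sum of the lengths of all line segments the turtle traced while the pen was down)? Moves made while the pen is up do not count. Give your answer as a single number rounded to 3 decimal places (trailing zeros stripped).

Answer: 191

Derivation:
Executing turtle program step by step:
Start: pos=(5,4), heading=225, pen down
RT 90: heading 225 -> 135
RT 90: heading 135 -> 45
FD 13: (5,4) -> (14.192,13.192) [heading=45, draw]
REPEAT 2 [
  -- iteration 1/2 --
  FD 17: (14.192,13.192) -> (26.213,25.213) [heading=45, draw]
  FD 18: (26.213,25.213) -> (38.941,37.941) [heading=45, draw]
  REPEAT 3 [
    -- iteration 1/3 --
    PD: pen down
    FD 13: (38.941,37.941) -> (48.134,47.134) [heading=45, draw]
    -- iteration 2/3 --
    PD: pen down
    FD 13: (48.134,47.134) -> (57.326,56.326) [heading=45, draw]
    -- iteration 3/3 --
    PD: pen down
    FD 13: (57.326,56.326) -> (66.518,65.518) [heading=45, draw]
  ]
  -- iteration 2/2 --
  FD 17: (66.518,65.518) -> (78.539,77.539) [heading=45, draw]
  FD 18: (78.539,77.539) -> (91.267,90.267) [heading=45, draw]
  REPEAT 3 [
    -- iteration 1/3 --
    PD: pen down
    FD 13: (91.267,90.267) -> (100.459,99.459) [heading=45, draw]
    -- iteration 2/3 --
    PD: pen down
    FD 13: (100.459,99.459) -> (109.652,108.652) [heading=45, draw]
    -- iteration 3/3 --
    PD: pen down
    FD 13: (109.652,108.652) -> (118.844,117.844) [heading=45, draw]
  ]
]
FD 20: (118.844,117.844) -> (132.986,131.986) [heading=45, draw]
LT 45: heading 45 -> 90
LT 90: heading 90 -> 180
FD 10: (132.986,131.986) -> (122.986,131.986) [heading=180, draw]
Final: pos=(122.986,131.986), heading=180, 13 segment(s) drawn

Segment lengths:
  seg 1: (5,4) -> (14.192,13.192), length = 13
  seg 2: (14.192,13.192) -> (26.213,25.213), length = 17
  seg 3: (26.213,25.213) -> (38.941,37.941), length = 18
  seg 4: (38.941,37.941) -> (48.134,47.134), length = 13
  seg 5: (48.134,47.134) -> (57.326,56.326), length = 13
  seg 6: (57.326,56.326) -> (66.518,65.518), length = 13
  seg 7: (66.518,65.518) -> (78.539,77.539), length = 17
  seg 8: (78.539,77.539) -> (91.267,90.267), length = 18
  seg 9: (91.267,90.267) -> (100.459,99.459), length = 13
  seg 10: (100.459,99.459) -> (109.652,108.652), length = 13
  seg 11: (109.652,108.652) -> (118.844,117.844), length = 13
  seg 12: (118.844,117.844) -> (132.986,131.986), length = 20
  seg 13: (132.986,131.986) -> (122.986,131.986), length = 10
Total = 191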